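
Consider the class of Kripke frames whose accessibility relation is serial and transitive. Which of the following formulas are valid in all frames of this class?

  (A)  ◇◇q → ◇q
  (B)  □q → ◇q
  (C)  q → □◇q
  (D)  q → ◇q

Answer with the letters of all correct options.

(A) ◇◇q → ◇q is the dual of axiom 4, which corresponds to transitivity. Every such R is transitive — valid.
(B) □q → ◇q is axiom D; it is valid on a frame exactly when R is serial. Every such R is serial, so valid.
(C) q → □◇q is axiom B, which corresponds to symmetry. Such an R need not be symmetric — not valid.
(D) q → ◇q is the dual of axiom T, which corresponds to reflexivity. Such an R need not be reflexive — not valid.

A, B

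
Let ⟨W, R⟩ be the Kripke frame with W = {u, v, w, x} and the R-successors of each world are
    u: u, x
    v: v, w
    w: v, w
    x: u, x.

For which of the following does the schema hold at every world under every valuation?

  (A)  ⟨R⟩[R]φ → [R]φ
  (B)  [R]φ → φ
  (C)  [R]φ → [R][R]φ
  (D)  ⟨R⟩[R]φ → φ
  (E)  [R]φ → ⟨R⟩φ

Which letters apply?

R is reflexive: each world relates to itself.
R is symmetric: every R-edge is matched by its reverse.
R is transitive: R is closed under composition.
R is euclidean: any two R-successors of the same world are R-related.
R is serial: every world has an R-successor.
(A) the dual of axiom 5: valid iff R is euclidean. R is euclidean — valid.
(B) [R]φ → φ is axiom T; it is valid on a frame exactly when R is reflexive. R is reflexive, so valid.
(C) [R]φ → [R][R]φ is axiom 4, which corresponds to transitivity. R is transitive — valid.
(D) ⟨R⟩[R]φ → φ is the dual of axiom B; it is valid on a frame exactly when R is symmetric. R is symmetric, so valid.
(E) [R]φ → ⟨R⟩φ is axiom D; it is valid on a frame exactly when R is serial. R is serial, so valid.

A, B, C, D, E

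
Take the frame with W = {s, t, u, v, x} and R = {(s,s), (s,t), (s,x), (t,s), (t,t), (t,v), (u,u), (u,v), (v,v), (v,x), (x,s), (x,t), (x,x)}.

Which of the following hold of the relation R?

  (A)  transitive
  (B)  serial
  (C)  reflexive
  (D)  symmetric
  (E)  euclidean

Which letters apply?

(A) not transitive: s R t and t R v but not s R v.
(B) serial: every world has an R-successor.
(C) reflexive: each world relates to itself.
(D) not symmetric: t R v but not v R t.
(E) not euclidean: s R t and s R x but not t R x.

B, C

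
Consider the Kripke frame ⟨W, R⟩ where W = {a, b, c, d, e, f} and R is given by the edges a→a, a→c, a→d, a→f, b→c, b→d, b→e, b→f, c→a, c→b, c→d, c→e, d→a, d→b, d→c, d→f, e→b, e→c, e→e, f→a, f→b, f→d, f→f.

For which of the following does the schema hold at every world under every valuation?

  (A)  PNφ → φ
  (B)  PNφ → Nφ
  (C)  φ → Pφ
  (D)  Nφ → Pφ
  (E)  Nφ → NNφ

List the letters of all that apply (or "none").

A, D

R is not reflexive: not b R b.
R is symmetric: every R-edge is matched by its reverse.
R is not transitive: a R c and c R b but not a R b.
R is not euclidean: a R c and a R f but not c R f.
R is serial: every world has an R-successor.
(A) PNφ → φ is the dual of axiom B, which corresponds to symmetry. R is symmetric — valid.
(B) PNφ → Nφ is the dual of axiom 5; it is valid on a frame exactly when R is euclidean. R is not euclidean, so not valid.
(C) φ → Pφ is the dual of axiom T; it is valid on a frame exactly when R is reflexive. R is not reflexive, so not valid.
(D) Nφ → Pφ is axiom D; it is valid on a frame exactly when R is serial. R is serial, so valid.
(E) axiom 4: valid iff R is transitive. R is not transitive — not valid.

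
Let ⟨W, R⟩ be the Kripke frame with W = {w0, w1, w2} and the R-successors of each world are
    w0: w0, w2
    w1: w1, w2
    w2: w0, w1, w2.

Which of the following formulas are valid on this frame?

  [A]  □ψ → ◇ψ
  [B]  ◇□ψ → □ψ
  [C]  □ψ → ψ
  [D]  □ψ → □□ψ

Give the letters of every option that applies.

A, C

R is reflexive: each world relates to itself.
R is not transitive: w0 R w2 and w2 R w1 but not w0 R w1.
R is not euclidean: w2 R w0 and w2 R w1 but not w0 R w1.
R is serial: every world has an R-successor.
(A) □ψ → ◇ψ is axiom D; it is valid on a frame exactly when R is serial. R is serial, so valid.
(B) ◇□ψ → □ψ (the dual of axiom 5) characterises the euclidean frames. R is not euclidean — not valid.
(C) □ψ → ψ is axiom T; it is valid on a frame exactly when R is reflexive. R is reflexive, so valid.
(D) □ψ → □□ψ is axiom 4; it is valid on a frame exactly when R is transitive. R is not transitive, so not valid.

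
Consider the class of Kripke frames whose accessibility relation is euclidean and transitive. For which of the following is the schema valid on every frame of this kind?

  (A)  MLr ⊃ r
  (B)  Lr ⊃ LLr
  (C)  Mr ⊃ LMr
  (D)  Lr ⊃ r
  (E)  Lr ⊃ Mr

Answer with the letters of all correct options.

B, C

(A) MLr ⊃ r is the dual of axiom B, which corresponds to symmetry. Such an R need not be symmetric — not valid.
(B) Lr ⊃ LLr is axiom 4, which corresponds to transitivity. Every such R is transitive — valid.
(C) Mr ⊃ LMr is axiom 5; it is valid on a frame exactly when R is euclidean. Every such R is euclidean, so valid.
(D) Lr ⊃ r (axiom T) characterises the reflexive frames. Such an R need not be reflexive — not valid.
(E) Lr ⊃ Mr (axiom D) characterises the serial frames. Such an R need not be serial — not valid.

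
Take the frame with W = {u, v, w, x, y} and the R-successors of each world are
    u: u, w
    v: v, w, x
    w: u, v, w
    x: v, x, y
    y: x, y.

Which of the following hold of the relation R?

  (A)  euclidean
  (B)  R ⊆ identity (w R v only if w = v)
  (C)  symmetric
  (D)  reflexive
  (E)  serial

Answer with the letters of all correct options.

C, D, E

(A) not euclidean: v R w and v R x but not w R x.
(B) not ⊆ identity: u R w with u ≠ w.
(C) symmetric: every R-edge is matched by its reverse.
(D) reflexive: each world relates to itself.
(E) serial: every world has an R-successor.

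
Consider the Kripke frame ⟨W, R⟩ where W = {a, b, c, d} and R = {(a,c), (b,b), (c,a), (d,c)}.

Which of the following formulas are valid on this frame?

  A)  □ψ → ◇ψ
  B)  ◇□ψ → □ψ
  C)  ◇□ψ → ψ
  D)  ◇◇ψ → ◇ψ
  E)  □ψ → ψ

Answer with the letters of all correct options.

A

R is not reflexive: not a R a.
R is not symmetric: d R c but not c R d.
R is not transitive: a R c and c R a but not a R a.
R is not euclidean: a R c and a R c but not c R c.
R is serial: every world has an R-successor.
(A) □ψ → ◇ψ (axiom D) characterises the serial frames. R is serial — valid.
(B) the dual of axiom 5: valid iff R is euclidean. R is not euclidean — not valid.
(C) the dual of axiom B: valid iff R is symmetric. R is not symmetric — not valid.
(D) ◇◇ψ → ◇ψ (the dual of axiom 4) characterises the transitive frames. R is not transitive — not valid.
(E) axiom T: valid iff R is reflexive. R is not reflexive — not valid.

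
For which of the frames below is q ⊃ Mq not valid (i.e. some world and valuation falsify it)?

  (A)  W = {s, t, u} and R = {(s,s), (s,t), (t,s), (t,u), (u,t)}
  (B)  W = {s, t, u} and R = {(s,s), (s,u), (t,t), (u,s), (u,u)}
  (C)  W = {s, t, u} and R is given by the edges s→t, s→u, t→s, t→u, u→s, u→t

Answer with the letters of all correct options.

The schema q ⊃ Mq is the dual of axiom T; it is valid on a frame iff R is reflexive.
(A) R is not reflexive (not t R t), so the schema fails here.
(B) R is reflexive (each world relates to itself), so the schema is valid here.
(C) R is not reflexive (not s R s), so the schema fails here.

A, C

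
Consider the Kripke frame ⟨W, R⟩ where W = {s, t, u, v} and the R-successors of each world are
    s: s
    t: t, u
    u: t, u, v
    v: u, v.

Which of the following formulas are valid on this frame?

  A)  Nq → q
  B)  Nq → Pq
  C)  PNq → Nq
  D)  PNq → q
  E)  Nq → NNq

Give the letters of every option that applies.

R is reflexive: each world relates to itself.
R is symmetric: every R-edge is matched by its reverse.
R is not transitive: t R u and u R v but not t R v.
R is not euclidean: u R t and u R v but not t R v.
R is serial: every world has an R-successor.
(A) Nq → q is axiom T, which corresponds to reflexivity. R is reflexive — valid.
(B) Nq → Pq is axiom D; it is valid on a frame exactly when R is serial. R is serial, so valid.
(C) the dual of axiom 5: valid iff R is euclidean. R is not euclidean — not valid.
(D) PNq → q is the dual of axiom B, which corresponds to symmetry. R is symmetric — valid.
(E) Nq → NNq (axiom 4) characterises the transitive frames. R is not transitive — not valid.

A, B, D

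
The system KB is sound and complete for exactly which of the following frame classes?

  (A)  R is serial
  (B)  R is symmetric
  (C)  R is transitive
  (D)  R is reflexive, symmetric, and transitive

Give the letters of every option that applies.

B

(A) this class determines D, not KB.
(B) KB is sound and complete for exactly this class.
(C) this class determines K4, not KB.
(D) this class determines S5, not KB.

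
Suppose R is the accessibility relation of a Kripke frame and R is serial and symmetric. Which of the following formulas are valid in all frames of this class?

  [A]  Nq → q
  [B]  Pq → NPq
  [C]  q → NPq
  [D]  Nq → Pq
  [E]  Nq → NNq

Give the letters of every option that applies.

C, D

(A) Nq → q is axiom T; it is valid on a frame exactly when R is reflexive. Such an R need not be reflexive, so not valid.
(B) Pq → NPq is axiom 5, which corresponds to the euclidean property. Such an R need not be euclidean — not valid.
(C) q → NPq is axiom B, which corresponds to symmetry. Every such R is symmetric — valid.
(D) axiom D: valid iff R is serial. Every such R is serial — valid.
(E) Nq → NNq is axiom 4, which corresponds to transitivity. Such an R need not be transitive — not valid.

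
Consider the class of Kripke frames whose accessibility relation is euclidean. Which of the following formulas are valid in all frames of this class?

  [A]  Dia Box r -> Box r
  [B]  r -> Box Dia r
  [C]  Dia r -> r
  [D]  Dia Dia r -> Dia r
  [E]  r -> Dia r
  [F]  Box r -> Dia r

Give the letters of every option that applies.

A

(A) Dia Box r -> Box r is the dual of axiom 5; it is valid on a frame exactly when R is euclidean. Every such R is euclidean, so valid.
(B) r -> Box Dia r (axiom B) characterises the symmetric frames. Such an R need not be symmetric — not valid.
(C) Dia r -> r (the converse of T) corresponds to R being a subset of the identity. Such an R need not be a subset of the identity, so not valid.
(D) Dia Dia r -> Dia r is the dual of axiom 4; it is valid on a frame exactly when R is transitive. Such an R need not be transitive, so not valid.
(E) r -> Dia r (the dual of axiom T) characterises the reflexive frames. Such an R need not be reflexive — not valid.
(F) Box r -> Dia r (axiom D) characterises the serial frames. Such an R need not be serial — not valid.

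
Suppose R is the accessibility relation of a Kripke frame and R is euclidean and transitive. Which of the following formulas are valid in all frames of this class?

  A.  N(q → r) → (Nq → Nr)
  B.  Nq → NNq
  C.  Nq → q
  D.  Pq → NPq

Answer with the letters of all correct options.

A, B, D

(A) N(q → r) → (Nq → Nr) is the K axiom; it holds on all frames — valid.
(B) Nq → NNq is axiom 4; it is valid on a frame exactly when R is transitive. Every such R is transitive, so valid.
(C) axiom T: valid iff R is reflexive. Such an R need not be reflexive — not valid.
(D) Pq → NPq is axiom 5; it is valid on a frame exactly when R is euclidean. Every such R is euclidean, so valid.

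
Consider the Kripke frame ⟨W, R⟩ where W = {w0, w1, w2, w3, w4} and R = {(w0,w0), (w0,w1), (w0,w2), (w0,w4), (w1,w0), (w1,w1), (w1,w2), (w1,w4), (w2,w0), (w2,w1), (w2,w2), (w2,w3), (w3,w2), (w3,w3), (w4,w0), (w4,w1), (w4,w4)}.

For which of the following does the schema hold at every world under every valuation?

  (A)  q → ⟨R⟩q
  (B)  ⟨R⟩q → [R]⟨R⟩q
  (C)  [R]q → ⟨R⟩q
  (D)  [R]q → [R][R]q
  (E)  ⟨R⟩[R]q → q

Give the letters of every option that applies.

R is reflexive: each world relates to itself.
R is symmetric: every R-edge is matched by its reverse.
R is not transitive: w0 R w2 and w2 R w3 but not w0 R w3.
R is not euclidean: w0 R w2 and w0 R w4 but not w2 R w4.
R is serial: every world has an R-successor.
(A) the dual of axiom T: valid iff R is reflexive. R is reflexive — valid.
(B) ⟨R⟩q → [R]⟨R⟩q (axiom 5) characterises the euclidean frames. R is not euclidean — not valid.
(C) [R]q → ⟨R⟩q is axiom D, which corresponds to seriality. R is serial — valid.
(D) [R]q → [R][R]q (axiom 4) characterises the transitive frames. R is not transitive — not valid.
(E) ⟨R⟩[R]q → q is the dual of axiom B, which corresponds to symmetry. R is symmetric — valid.

A, C, E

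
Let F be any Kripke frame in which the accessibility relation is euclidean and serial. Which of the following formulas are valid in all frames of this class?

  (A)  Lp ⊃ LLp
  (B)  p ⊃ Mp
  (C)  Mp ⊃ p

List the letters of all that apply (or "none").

(A) Lp ⊃ LLp is axiom 4; it is valid on a frame exactly when R is transitive. Such an R need not be transitive, so not valid.
(B) p ⊃ Mp is the dual of axiom T, which corresponds to reflexivity. Such an R need not be reflexive — not valid.
(C) Mp ⊃ p is valid only on frames where every R-edge is a self-loop. Such an R need not be a subset of the identity — not valid.

none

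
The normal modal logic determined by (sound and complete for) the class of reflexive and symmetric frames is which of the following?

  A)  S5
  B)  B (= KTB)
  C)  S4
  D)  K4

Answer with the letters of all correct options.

(A) S5 is determined by the class of reflexive, symmetric, and transitive frames.
(B) B (= KTB) is determined by exactly this class.
(C) S4 is determined by the class of reflexive and transitive frames.
(D) K4 is determined by the class of transitive frames.

B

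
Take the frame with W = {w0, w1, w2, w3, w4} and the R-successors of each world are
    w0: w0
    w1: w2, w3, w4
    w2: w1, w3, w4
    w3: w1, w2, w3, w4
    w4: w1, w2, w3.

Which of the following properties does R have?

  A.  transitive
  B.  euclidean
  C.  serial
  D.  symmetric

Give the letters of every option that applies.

(A) not transitive: w1 R w2 and w2 R w1 but not w1 R w1.
(B) not euclidean: w1 R w2 and w1 R w2 but not w2 R w2.
(C) serial: every world has an R-successor.
(D) symmetric: every R-edge is matched by its reverse.

C, D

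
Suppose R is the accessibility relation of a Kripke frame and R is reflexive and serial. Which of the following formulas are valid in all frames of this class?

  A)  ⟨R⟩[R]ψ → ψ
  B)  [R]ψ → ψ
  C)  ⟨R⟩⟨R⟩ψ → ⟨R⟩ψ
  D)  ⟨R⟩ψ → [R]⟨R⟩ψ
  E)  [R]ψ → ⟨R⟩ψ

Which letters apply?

(A) ⟨R⟩[R]ψ → ψ is the dual of axiom B, which corresponds to symmetry. Such an R need not be symmetric — not valid.
(B) [R]ψ → ψ is axiom T; it is valid on a frame exactly when R is reflexive. Every such R is reflexive, so valid.
(C) ⟨R⟩⟨R⟩ψ → ⟨R⟩ψ is the dual of axiom 4; it is valid on a frame exactly when R is transitive. Such an R need not be transitive, so not valid.
(D) axiom 5: valid iff R is euclidean. Such an R need not be euclidean — not valid.
(E) [R]ψ → ⟨R⟩ψ is axiom D; it is valid on a frame exactly when R is serial. Every such R is serial, so valid.

B, E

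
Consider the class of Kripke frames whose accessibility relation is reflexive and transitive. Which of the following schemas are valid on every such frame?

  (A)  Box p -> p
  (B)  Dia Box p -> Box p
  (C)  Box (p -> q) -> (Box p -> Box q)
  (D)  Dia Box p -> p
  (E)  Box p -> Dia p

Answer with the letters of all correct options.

Reflexive relations are serial.
(A) Box p -> p is axiom T; it is valid on a frame exactly when R is reflexive. Every such R is reflexive, so valid.
(B) Dia Box p -> Box p is the dual of axiom 5; it is valid on a frame exactly when R is euclidean. Such an R need not be euclidean, so not valid.
(C) Box (p -> q) -> (Box p -> Box q) is the K axiom; it holds on all frames — valid.
(D) Dia Box p -> p (the dual of axiom B) characterises the symmetric frames. Such an R need not be symmetric — not valid.
(E) axiom D: valid iff R is serial. Every such R is serial — valid.

A, C, E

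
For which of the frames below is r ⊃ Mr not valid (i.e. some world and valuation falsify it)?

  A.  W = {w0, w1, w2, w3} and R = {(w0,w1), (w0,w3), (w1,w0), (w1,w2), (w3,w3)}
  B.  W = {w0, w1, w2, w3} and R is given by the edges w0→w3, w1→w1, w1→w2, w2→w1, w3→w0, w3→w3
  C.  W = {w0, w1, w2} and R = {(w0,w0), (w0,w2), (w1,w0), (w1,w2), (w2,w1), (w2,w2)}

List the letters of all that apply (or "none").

A, B, C

The schema r ⊃ Mr is the dual of axiom T; it is valid on a frame iff R is reflexive.
(A) R is not reflexive (not w0 R w0), so the schema fails here.
(B) R is not reflexive (not w0 R w0), so the schema fails here.
(C) R is not reflexive (not w1 R w1), so the schema fails here.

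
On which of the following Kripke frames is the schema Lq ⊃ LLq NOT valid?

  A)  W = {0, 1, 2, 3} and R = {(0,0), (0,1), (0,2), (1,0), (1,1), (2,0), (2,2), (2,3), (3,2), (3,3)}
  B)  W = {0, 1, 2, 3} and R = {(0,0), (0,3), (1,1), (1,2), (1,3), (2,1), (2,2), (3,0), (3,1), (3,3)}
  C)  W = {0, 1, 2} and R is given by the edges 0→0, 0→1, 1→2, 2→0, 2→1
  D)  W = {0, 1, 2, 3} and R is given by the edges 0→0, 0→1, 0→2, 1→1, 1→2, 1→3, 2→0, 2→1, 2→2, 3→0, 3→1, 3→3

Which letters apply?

A, B, C, D

The schema Lq ⊃ LLq is axiom 4; it is valid on a frame iff R is transitive.
(A) R is not transitive (0 R 2 and 2 R 3 but not 0 R 3), so the schema fails here.
(B) R is not transitive (0 R 3 and 3 R 1 but not 0 R 1), so the schema fails here.
(C) R is not transitive (0 R 1 and 1 R 2 but not 0 R 2), so the schema fails here.
(D) R is not transitive (0 R 1 and 1 R 3 but not 0 R 3), so the schema fails here.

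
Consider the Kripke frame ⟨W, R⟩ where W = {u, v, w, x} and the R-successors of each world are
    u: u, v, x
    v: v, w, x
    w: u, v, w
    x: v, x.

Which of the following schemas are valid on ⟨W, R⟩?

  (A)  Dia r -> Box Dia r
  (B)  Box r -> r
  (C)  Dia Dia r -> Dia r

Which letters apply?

R is reflexive: each world relates to itself.
R is not transitive: u R v and v R w but not u R w.
R is not euclidean: u R v and u R u but not v R u.
(A) Dia r -> Box Dia r is axiom 5; it is valid on a frame exactly when R is euclidean. R is not euclidean, so not valid.
(B) axiom T: valid iff R is reflexive. R is reflexive — valid.
(C) Dia Dia r -> Dia r (the dual of axiom 4) characterises the transitive frames. R is not transitive — not valid.

B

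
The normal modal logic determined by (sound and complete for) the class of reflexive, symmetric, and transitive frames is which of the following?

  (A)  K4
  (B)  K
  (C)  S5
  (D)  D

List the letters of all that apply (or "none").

C

(A) K4 is determined by the class of transitive frames.
(B) K is determined by the class of arbitrary frames.
(C) S5 is determined by exactly this class.
(D) D is determined by the class of serial frames.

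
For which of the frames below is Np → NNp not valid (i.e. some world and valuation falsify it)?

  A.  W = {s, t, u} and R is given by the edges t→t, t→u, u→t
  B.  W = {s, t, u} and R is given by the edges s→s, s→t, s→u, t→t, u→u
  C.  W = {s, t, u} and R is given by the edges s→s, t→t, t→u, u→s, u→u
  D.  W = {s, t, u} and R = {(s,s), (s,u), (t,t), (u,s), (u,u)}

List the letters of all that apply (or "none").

A, C

The schema Np → NNp is axiom 4; it is valid on a frame iff R is transitive.
(A) R is not transitive (u R t and t R u but not u R u), so the schema fails here.
(B) R is transitive (R is closed under composition), so the schema is valid here.
(C) R is not transitive (t R u and u R s but not t R s), so the schema fails here.
(D) R is transitive (R is closed under composition), so the schema is valid here.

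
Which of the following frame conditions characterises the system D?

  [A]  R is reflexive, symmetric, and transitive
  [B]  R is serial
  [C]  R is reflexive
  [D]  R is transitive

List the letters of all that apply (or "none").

B

(A) this class determines S5, not D.
(B) D is sound and complete for exactly this class.
(C) this class determines T (= KT), not D.
(D) this class determines K4, not D.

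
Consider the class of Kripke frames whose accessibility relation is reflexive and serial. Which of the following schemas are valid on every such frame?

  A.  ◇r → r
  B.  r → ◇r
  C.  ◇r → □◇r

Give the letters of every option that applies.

B

(A) ◇r → r is the converse of T; it holds exactly when R ⊆ identity. Such an R need not be a subset of the identity — not valid.
(B) r → ◇r is the dual of axiom T; it is valid on a frame exactly when R is reflexive. Every such R is reflexive, so valid.
(C) ◇r → □◇r (axiom 5) characterises the euclidean frames. Such an R need not be euclidean — not valid.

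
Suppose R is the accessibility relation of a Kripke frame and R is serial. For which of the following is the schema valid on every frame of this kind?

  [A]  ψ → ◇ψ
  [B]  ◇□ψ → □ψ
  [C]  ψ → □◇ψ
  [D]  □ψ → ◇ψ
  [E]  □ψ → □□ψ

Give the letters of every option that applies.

(A) ψ → ◇ψ (the dual of axiom T) characterises the reflexive frames. Such an R need not be reflexive — not valid.
(B) ◇□ψ → □ψ is the dual of axiom 5, which corresponds to the euclidean property. Such an R need not be euclidean — not valid.
(C) ψ → □◇ψ is axiom B, which corresponds to symmetry. Such an R need not be symmetric — not valid.
(D) axiom D: valid iff R is serial. Every such R is serial — valid.
(E) □ψ → □□ψ is axiom 4, which corresponds to transitivity. Such an R need not be transitive — not valid.

D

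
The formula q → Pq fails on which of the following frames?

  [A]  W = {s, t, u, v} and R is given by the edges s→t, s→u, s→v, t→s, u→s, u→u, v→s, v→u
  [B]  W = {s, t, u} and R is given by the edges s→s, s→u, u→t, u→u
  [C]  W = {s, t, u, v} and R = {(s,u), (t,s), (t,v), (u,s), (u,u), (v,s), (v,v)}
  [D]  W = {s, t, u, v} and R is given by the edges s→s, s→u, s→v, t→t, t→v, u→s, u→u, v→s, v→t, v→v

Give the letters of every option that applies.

The schema q → Pq is the dual of axiom T; it is valid on a frame iff R is reflexive.
(A) R is not reflexive (not s R s), so the schema fails here.
(B) R is not reflexive (not t R t), so the schema fails here.
(C) R is not reflexive (not s R s), so the schema fails here.
(D) R is reflexive (each world relates to itself), so the schema is valid here.

A, B, C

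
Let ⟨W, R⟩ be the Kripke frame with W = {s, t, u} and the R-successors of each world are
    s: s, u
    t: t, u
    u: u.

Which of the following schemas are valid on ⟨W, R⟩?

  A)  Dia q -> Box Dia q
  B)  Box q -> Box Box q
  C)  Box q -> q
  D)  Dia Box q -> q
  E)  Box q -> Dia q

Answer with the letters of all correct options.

B, C, E

R is reflexive: each world relates to itself.
R is not symmetric: s R u but not u R s.
R is transitive: R is closed under composition.
R is not euclidean: s R u and s R s but not u R s.
R is serial: every world has an R-successor.
(A) Dia q -> Box Dia q is axiom 5, which corresponds to the euclidean property. R is not euclidean — not valid.
(B) Box q -> Box Box q (axiom 4) characterises the transitive frames. R is transitive — valid.
(C) Box q -> q is axiom T; it is valid on a frame exactly when R is reflexive. R is reflexive, so valid.
(D) Dia Box q -> q (the dual of axiom B) characterises the symmetric frames. R is not symmetric — not valid.
(E) axiom D: valid iff R is serial. R is serial — valid.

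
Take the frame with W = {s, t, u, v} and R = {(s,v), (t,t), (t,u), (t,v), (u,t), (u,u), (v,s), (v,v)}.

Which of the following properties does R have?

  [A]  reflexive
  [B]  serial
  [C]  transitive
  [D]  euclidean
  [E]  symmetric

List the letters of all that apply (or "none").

B

(A) not reflexive: not s R s.
(B) serial: every world has an R-successor.
(C) not transitive: s R v and v R s but not s R s.
(D) not euclidean: t R u and t R v but not u R v.
(E) not symmetric: t R v but not v R t.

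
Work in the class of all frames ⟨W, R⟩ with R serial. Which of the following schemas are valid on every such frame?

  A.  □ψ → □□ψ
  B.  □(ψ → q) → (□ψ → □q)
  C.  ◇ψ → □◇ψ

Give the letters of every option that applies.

(A) □ψ → □□ψ (axiom 4) characterises the transitive frames. Such an R need not be transitive — not valid.
(B) this is just K, valid on every normal frame.
(C) ◇ψ → □◇ψ is axiom 5; it is valid on a frame exactly when R is euclidean. Such an R need not be euclidean, so not valid.

B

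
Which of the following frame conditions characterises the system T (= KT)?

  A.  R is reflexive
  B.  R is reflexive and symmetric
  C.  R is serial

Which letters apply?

(A) T (= KT) is sound and complete for exactly this class.
(B) this class determines B (= KTB), not T (= KT).
(C) this class determines D, not T (= KT).

A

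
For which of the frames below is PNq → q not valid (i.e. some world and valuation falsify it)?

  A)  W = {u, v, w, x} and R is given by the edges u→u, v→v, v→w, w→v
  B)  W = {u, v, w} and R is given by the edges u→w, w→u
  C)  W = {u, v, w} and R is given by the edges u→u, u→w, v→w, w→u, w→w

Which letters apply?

The schema PNq → q is the dual of axiom B; it is valid on a frame iff R is symmetric.
(A) R is symmetric (every R-edge is matched by its reverse), so the schema is valid here.
(B) R is symmetric (every R-edge is matched by its reverse), so the schema is valid here.
(C) R is not symmetric (v R w but not w R v), so the schema fails here.

C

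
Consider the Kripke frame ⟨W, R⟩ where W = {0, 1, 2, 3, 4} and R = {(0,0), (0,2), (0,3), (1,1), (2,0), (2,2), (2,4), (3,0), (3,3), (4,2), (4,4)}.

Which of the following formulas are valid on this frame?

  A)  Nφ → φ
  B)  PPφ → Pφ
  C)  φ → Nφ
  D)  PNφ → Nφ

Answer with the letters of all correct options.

A

R is reflexive: each world relates to itself.
R is not transitive: 0 R 2 and 2 R 4 but not 0 R 4.
R is not euclidean: 0 R 2 and 0 R 3 but not 2 R 3.
R is not a subset of the identity: 0 R 2 with 0 ≠ 2.
(A) Nφ → φ is axiom T, which corresponds to reflexivity. R is reflexive — valid.
(B) PPφ → Pφ is the dual of axiom 4; it is valid on a frame exactly when R is transitive. R is not transitive, so not valid.
(C) φ → Nφ is equivalent to ◇p→p; it holds exactly when R ⊆ identity. Here R ⊄ identity — not valid.
(D) the dual of axiom 5: valid iff R is euclidean. R is not euclidean — not valid.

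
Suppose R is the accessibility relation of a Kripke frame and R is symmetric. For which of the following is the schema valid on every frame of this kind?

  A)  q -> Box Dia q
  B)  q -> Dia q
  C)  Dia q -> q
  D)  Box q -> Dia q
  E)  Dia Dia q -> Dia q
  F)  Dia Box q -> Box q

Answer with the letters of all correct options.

(A) q -> Box Dia q (axiom B) characterises the symmetric frames. Every such R is symmetric — valid.
(B) q -> Dia q is the dual of axiom T, which corresponds to reflexivity. Such an R need not be reflexive — not valid.
(C) Dia q -> q (the converse of T) corresponds to R being a subset of the identity. Such an R need not be a subset of the identity, so not valid.
(D) Box q -> Dia q is axiom D; it is valid on a frame exactly when R is serial. Such an R need not be serial, so not valid.
(E) Dia Dia q -> Dia q (the dual of axiom 4) characterises the transitive frames. Such an R need not be transitive — not valid.
(F) Dia Box q -> Box q is the dual of axiom 5; it is valid on a frame exactly when R is euclidean. Such an R need not be euclidean, so not valid.

A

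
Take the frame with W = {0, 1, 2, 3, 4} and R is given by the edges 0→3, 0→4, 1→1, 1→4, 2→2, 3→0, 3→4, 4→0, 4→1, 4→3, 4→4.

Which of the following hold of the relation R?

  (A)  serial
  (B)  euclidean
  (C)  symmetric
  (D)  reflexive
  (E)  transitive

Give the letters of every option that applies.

A, C

(A) serial: every world has an R-successor.
(B) not euclidean: 4 R 0 and 4 R 1 but not 0 R 1.
(C) symmetric: every R-edge is matched by its reverse.
(D) not reflexive: not 0 R 0.
(E) not transitive: 0 R 3 and 3 R 0 but not 0 R 0.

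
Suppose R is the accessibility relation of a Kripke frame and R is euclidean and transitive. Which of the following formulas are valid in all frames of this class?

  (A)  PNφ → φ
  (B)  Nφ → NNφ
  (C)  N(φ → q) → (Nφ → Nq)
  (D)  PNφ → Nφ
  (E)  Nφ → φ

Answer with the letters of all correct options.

(A) the dual of axiom B: valid iff R is symmetric. Such an R need not be symmetric — not valid.
(B) Nφ → NNφ is axiom 4, which corresponds to transitivity. Every such R is transitive — valid.
(C) N(φ → q) → (Nφ → Nq) is the K axiom; it holds on all frames — valid.
(D) PNφ → Nφ (the dual of axiom 5) characterises the euclidean frames. Every such R is euclidean — valid.
(E) axiom T: valid iff R is reflexive. Such an R need not be reflexive — not valid.

B, C, D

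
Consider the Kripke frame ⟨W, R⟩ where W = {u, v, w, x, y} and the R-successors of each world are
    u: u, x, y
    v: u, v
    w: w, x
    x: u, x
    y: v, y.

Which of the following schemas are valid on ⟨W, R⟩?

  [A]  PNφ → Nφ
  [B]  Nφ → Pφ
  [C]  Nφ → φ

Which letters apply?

B, C

R is reflexive: each world relates to itself.
R is not euclidean: u R x and u R y but not x R y.
R is serial: every world has an R-successor.
(A) the dual of axiom 5: valid iff R is euclidean. R is not euclidean — not valid.
(B) Nφ → Pφ (axiom D) characterises the serial frames. R is serial — valid.
(C) axiom T: valid iff R is reflexive. R is reflexive — valid.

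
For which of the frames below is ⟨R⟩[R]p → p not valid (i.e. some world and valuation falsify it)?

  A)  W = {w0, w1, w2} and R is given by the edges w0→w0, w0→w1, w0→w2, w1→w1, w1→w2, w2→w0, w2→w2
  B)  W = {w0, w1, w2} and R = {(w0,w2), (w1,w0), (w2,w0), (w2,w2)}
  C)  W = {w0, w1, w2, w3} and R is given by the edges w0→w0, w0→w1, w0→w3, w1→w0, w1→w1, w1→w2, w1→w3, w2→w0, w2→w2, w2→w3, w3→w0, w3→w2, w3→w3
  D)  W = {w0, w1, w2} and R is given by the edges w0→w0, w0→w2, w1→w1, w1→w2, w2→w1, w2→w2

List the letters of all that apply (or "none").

A, B, C, D

The schema ⟨R⟩[R]p → p is the dual of axiom B; it is valid on a frame iff R is symmetric.
(A) R is not symmetric (w0 R w1 but not w1 R w0), so the schema fails here.
(B) R is not symmetric (w1 R w0 but not w0 R w1), so the schema fails here.
(C) R is not symmetric (w1 R w2 but not w2 R w1), so the schema fails here.
(D) R is not symmetric (w0 R w2 but not w2 R w0), so the schema fails here.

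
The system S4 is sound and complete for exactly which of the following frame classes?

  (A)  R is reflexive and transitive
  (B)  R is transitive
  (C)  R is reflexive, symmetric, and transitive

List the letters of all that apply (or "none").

(A) S4 is sound and complete for exactly this class.
(B) this class determines K4, not S4.
(C) this class determines S5, not S4.

A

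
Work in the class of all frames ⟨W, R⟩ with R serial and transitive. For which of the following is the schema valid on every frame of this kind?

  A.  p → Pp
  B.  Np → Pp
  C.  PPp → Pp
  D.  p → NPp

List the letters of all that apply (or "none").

(A) p → Pp (the dual of axiom T) characterises the reflexive frames. Such an R need not be reflexive — not valid.
(B) axiom D: valid iff R is serial. Every such R is serial — valid.
(C) PPp → Pp is the dual of axiom 4, which corresponds to transitivity. Every such R is transitive — valid.
(D) p → NPp is axiom B; it is valid on a frame exactly when R is symmetric. Such an R need not be symmetric, so not valid.

B, C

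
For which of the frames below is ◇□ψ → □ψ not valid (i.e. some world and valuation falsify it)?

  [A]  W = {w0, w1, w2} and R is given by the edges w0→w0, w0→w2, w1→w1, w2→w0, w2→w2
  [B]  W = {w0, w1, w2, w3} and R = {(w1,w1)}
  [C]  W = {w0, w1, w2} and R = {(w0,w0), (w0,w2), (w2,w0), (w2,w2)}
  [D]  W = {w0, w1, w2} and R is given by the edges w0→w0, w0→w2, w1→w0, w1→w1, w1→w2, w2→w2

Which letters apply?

The schema ◇□ψ → □ψ is the dual of axiom 5; it is valid on a frame iff R is euclidean.
(A) R is euclidean (any two R-successors of the same world are R-related), so the schema is valid here.
(B) R is euclidean (any two R-successors of the same world are R-related), so the schema is valid here.
(C) R is euclidean (any two R-successors of the same world are R-related), so the schema is valid here.
(D) R is not euclidean (w0 R w2 and w0 R w0 but not w2 R w0), so the schema fails here.

D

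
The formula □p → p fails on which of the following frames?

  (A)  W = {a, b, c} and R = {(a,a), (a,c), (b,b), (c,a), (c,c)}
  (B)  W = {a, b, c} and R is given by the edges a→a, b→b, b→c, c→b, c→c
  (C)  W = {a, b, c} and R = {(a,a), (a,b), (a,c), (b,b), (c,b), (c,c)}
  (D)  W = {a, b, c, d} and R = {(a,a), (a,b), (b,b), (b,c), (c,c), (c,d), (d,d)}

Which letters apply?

The schema □p → p is axiom T; it is valid on a frame iff R is reflexive.
(A) R is reflexive (each world relates to itself), so the schema is valid here.
(B) R is reflexive (each world relates to itself), so the schema is valid here.
(C) R is reflexive (each world relates to itself), so the schema is valid here.
(D) R is reflexive (each world relates to itself), so the schema is valid here.

none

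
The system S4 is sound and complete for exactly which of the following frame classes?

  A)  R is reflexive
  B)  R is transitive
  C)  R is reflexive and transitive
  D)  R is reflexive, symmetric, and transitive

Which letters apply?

C

(A) this class determines T (= KT), not S4.
(B) this class determines K4, not S4.
(C) S4 is sound and complete for exactly this class.
(D) this class determines S5, not S4.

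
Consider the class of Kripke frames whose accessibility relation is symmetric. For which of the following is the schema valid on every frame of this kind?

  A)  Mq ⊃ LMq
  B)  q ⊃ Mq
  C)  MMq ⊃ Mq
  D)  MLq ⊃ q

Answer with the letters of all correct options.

(A) Mq ⊃ LMq is axiom 5; it is valid on a frame exactly when R is euclidean. Such an R need not be euclidean, so not valid.
(B) q ⊃ Mq (the dual of axiom T) characterises the reflexive frames. Such an R need not be reflexive — not valid.
(C) MMq ⊃ Mq is the dual of axiom 4; it is valid on a frame exactly when R is transitive. Such an R need not be transitive, so not valid.
(D) MLq ⊃ q is the dual of axiom B, which corresponds to symmetry. Every such R is symmetric — valid.

D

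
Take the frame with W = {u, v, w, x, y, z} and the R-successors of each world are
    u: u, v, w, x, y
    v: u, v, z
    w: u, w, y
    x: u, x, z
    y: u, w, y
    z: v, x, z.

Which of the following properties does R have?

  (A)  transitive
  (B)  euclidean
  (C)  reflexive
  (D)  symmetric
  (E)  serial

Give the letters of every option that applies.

(A) not transitive: u R v and v R z but not u R z.
(B) not euclidean: u R v and u R w but not v R w.
(C) reflexive: each world relates to itself.
(D) symmetric: every R-edge is matched by its reverse.
(E) serial: every world has an R-successor.

C, D, E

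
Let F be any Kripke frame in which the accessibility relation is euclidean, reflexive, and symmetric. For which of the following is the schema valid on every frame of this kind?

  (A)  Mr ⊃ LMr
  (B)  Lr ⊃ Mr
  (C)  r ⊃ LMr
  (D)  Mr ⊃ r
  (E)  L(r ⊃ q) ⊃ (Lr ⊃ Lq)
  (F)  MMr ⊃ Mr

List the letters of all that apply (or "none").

A relation that is euclidean, reflexive, and symmetric is also serial and transitive.
(A) Mr ⊃ LMr is axiom 5, which corresponds to the euclidean property. Every such R is euclidean — valid.
(B) Lr ⊃ Mr (axiom D) characterises the serial frames. Every such R is serial — valid.
(C) r ⊃ LMr (axiom B) characterises the symmetric frames. Every such R is symmetric — valid.
(D) Mr ⊃ r (the converse of T) corresponds to R being a subset of the identity. Such an R need not be a subset of the identity, so not valid.
(E) L(r ⊃ q) ⊃ (Lr ⊃ Lq) is the K axiom; it holds on all frames — valid.
(F) the dual of axiom 4: valid iff R is transitive. Every such R is transitive — valid.

A, B, C, E, F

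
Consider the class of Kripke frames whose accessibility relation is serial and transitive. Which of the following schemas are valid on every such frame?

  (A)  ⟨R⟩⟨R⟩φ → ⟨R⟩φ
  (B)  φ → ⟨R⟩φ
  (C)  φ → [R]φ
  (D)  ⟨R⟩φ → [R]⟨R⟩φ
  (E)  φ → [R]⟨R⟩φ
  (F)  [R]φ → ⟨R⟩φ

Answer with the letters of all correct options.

(A) ⟨R⟩⟨R⟩φ → ⟨R⟩φ (the dual of axiom 4) characterises the transitive frames. Every such R is transitive — valid.
(B) φ → ⟨R⟩φ is the dual of axiom T, which corresponds to reflexivity. Such an R need not be reflexive — not valid.
(C) φ → [R]φ is valid only on frames where every R-edge is a self-loop. Such an R need not be a subset of the identity — not valid.
(D) axiom 5: valid iff R is euclidean. Such an R need not be euclidean — not valid.
(E) φ → [R]⟨R⟩φ (axiom B) characterises the symmetric frames. Such an R need not be symmetric — not valid.
(F) [R]φ → ⟨R⟩φ is axiom D; it is valid on a frame exactly when R is serial. Every such R is serial, so valid.

A, F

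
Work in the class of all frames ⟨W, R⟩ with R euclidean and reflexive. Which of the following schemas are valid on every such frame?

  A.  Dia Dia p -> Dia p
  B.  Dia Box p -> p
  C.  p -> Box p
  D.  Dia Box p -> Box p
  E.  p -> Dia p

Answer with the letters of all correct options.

A reflexive euclidean relation is also symmetric (from wRw and wRv the euclidean condition gives vRw) and hence transitive; it is an equivalence relation.
(A) Dia Dia p -> Dia p (the dual of axiom 4) characterises the transitive frames. Every such R is transitive — valid.
(B) Dia Box p -> p is the dual of axiom B; it is valid on a frame exactly when R is symmetric. Every such R is symmetric, so valid.
(C) p -> Box p is valid only on frames where every R-edge is a self-loop. Such an R need not be a subset of the identity — not valid.
(D) Dia Box p -> Box p is the dual of axiom 5, which corresponds to the euclidean property. Every such R is euclidean — valid.
(E) p -> Dia p (the dual of axiom T) characterises the reflexive frames. Every such R is reflexive — valid.

A, B, D, E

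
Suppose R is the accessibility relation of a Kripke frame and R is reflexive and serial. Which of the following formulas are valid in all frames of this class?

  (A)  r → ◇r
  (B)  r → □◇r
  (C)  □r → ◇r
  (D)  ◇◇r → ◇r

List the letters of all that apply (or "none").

A, C

(A) r → ◇r (the dual of axiom T) characterises the reflexive frames. Every such R is reflexive — valid.
(B) axiom B: valid iff R is symmetric. Such an R need not be symmetric — not valid.
(C) □r → ◇r is axiom D, which corresponds to seriality. Every such R is serial — valid.
(D) ◇◇r → ◇r (the dual of axiom 4) characterises the transitive frames. Such an R need not be transitive — not valid.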